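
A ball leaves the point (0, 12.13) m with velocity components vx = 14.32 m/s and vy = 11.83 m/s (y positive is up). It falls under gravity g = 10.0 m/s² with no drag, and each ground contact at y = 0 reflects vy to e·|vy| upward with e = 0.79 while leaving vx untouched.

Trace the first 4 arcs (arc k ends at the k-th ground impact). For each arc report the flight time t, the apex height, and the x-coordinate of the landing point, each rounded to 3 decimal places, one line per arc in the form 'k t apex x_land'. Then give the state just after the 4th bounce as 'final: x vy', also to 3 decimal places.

Arc 1: start y=12.130, vy=11.830 → t=3.139, apex=19.127, x_land=44.949, impact vy=-19.559
  bounce: vy ← 0.79·19.559 = 15.451
Arc 2: start y=0.000, vy=15.451 → t=3.090, apex=11.937, x_land=89.202, impact vy=-15.451
  bounce: vy ← 0.79·15.451 = 12.207
Arc 3: start y=0.000, vy=12.207 → t=2.441, apex=7.450, x_land=124.162, impact vy=-12.207
  bounce: vy ← 0.79·12.207 = 9.643
Arc 4: start y=0.000, vy=9.643 → t=1.929, apex=4.650, x_land=151.780, impact vy=-9.643
  bounce: vy ← 0.79·9.643 = 7.618

1 3.139 19.127 44.949
2 3.090 11.937 89.202
3 2.441 7.450 124.162
4 1.929 4.650 151.780
final: 151.780 7.618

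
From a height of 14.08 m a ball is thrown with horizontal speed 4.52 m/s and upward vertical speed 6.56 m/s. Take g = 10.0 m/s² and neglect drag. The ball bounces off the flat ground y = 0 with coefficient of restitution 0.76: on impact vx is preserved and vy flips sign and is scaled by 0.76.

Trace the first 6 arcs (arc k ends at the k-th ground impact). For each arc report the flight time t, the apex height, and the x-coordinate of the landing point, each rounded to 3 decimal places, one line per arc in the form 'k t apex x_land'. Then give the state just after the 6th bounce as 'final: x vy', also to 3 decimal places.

Arc 1: start y=14.080, vy=6.560 → t=2.458, apex=16.232, x_land=11.109, impact vy=-18.018
  bounce: vy ← 0.76·18.018 = 13.693
Arc 2: start y=0.000, vy=13.693 → t=2.739, apex=9.375, x_land=23.488, impact vy=-13.693
  bounce: vy ← 0.76·13.693 = 10.407
Arc 3: start y=0.000, vy=10.407 → t=2.081, apex=5.415, x_land=32.896, impact vy=-10.407
  bounce: vy ← 0.76·10.407 = 7.909
Arc 4: start y=0.000, vy=7.909 → t=1.582, apex=3.128, x_land=40.046, impact vy=-7.909
  bounce: vy ← 0.76·7.909 = 6.011
Arc 5: start y=0.000, vy=6.011 → t=1.202, apex=1.807, x_land=45.480, impact vy=-6.011
  bounce: vy ← 0.76·6.011 = 4.568
Arc 6: start y=0.000, vy=4.568 → t=0.914, apex=1.044, x_land=49.610, impact vy=-4.568
  bounce: vy ← 0.76·4.568 = 3.472

1 2.458 16.232 11.109
2 2.739 9.375 23.488
3 2.081 5.415 32.896
4 1.582 3.128 40.046
5 1.202 1.807 45.480
6 0.914 1.044 49.610
final: 49.610 3.472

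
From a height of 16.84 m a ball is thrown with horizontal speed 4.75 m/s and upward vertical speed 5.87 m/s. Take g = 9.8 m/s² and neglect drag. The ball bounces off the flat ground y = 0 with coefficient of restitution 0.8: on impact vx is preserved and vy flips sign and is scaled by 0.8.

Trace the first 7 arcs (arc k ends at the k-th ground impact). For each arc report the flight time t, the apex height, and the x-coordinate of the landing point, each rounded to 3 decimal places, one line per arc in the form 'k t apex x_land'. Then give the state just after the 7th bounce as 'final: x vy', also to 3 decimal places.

1 2.547 18.598 12.099
2 3.117 11.903 26.906
3 2.494 7.618 38.751
4 1.995 4.875 48.227
5 1.596 3.120 55.808
6 1.277 1.997 61.872
7 1.021 1.278 66.724
final: 66.724 4.004

Arc 1: start y=16.840, vy=5.870 → t=2.547, apex=18.598, x_land=12.099, impact vy=-19.092
  bounce: vy ← 0.8·19.092 = 15.274
Arc 2: start y=0.000, vy=15.274 → t=3.117, apex=11.903, x_land=26.906, impact vy=-15.274
  bounce: vy ← 0.8·15.274 = 12.219
Arc 3: start y=0.000, vy=12.219 → t=2.494, apex=7.618, x_land=38.751, impact vy=-12.219
  bounce: vy ← 0.8·12.219 = 9.775
Arc 4: start y=0.000, vy=9.775 → t=1.995, apex=4.875, x_land=48.227, impact vy=-9.775
  bounce: vy ← 0.8·9.775 = 7.820
Arc 5: start y=0.000, vy=7.820 → t=1.596, apex=3.120, x_land=55.808, impact vy=-7.820
  bounce: vy ← 0.8·7.820 = 6.256
Arc 6: start y=0.000, vy=6.256 → t=1.277, apex=1.997, x_land=61.872, impact vy=-6.256
  bounce: vy ← 0.8·6.256 = 5.005
Arc 7: start y=0.000, vy=5.005 → t=1.021, apex=1.278, x_land=66.724, impact vy=-5.005
  bounce: vy ← 0.8·5.005 = 4.004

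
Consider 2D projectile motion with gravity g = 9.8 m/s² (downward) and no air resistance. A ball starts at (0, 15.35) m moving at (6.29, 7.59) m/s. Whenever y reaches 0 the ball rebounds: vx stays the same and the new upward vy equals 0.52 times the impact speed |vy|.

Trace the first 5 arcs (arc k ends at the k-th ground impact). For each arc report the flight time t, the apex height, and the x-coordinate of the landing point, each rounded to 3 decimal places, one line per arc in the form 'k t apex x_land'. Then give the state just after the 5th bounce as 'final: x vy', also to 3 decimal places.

Arc 1: start y=15.350, vy=7.590 → t=2.706, apex=18.289, x_land=17.024, impact vy=-18.933
  bounce: vy ← 0.52·18.933 = 9.845
Arc 2: start y=0.000, vy=9.845 → t=2.009, apex=4.945, x_land=29.662, impact vy=-9.845
  bounce: vy ← 0.52·9.845 = 5.120
Arc 3: start y=0.000, vy=5.120 → t=1.045, apex=1.337, x_land=36.234, impact vy=-5.120
  bounce: vy ← 0.52·5.120 = 2.662
Arc 4: start y=0.000, vy=2.662 → t=0.543, apex=0.362, x_land=39.651, impact vy=-2.662
  bounce: vy ← 0.52·2.662 = 1.384
Arc 5: start y=0.000, vy=1.384 → t=0.283, apex=0.098, x_land=41.428, impact vy=-1.384
  bounce: vy ← 0.52·1.384 = 0.720

1 2.706 18.289 17.024
2 2.009 4.945 29.662
3 1.045 1.337 36.234
4 0.543 0.362 39.651
5 0.283 0.098 41.428
final: 41.428 0.720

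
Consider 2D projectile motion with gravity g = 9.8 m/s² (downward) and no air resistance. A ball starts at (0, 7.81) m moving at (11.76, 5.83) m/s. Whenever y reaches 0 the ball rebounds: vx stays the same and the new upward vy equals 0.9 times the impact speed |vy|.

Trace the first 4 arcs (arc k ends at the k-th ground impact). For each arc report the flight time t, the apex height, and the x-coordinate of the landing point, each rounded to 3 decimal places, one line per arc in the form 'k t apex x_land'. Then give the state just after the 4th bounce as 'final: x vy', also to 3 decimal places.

Arc 1: start y=7.810, vy=5.830 → t=1.991, apex=9.544, x_land=23.409, impact vy=-13.677
  bounce: vy ← 0.9·13.677 = 12.309
Arc 2: start y=0.000, vy=12.309 → t=2.512, apex=7.731, x_land=52.951, impact vy=-12.309
  bounce: vy ← 0.9·12.309 = 11.079
Arc 3: start y=0.000, vy=11.079 → t=2.261, apex=6.262, x_land=79.540, impact vy=-11.079
  bounce: vy ← 0.9·11.079 = 9.971
Arc 4: start y=0.000, vy=9.971 → t=2.035, apex=5.072, x_land=103.469, impact vy=-9.971
  bounce: vy ← 0.9·9.971 = 8.974

1 1.991 9.544 23.409
2 2.512 7.731 52.951
3 2.261 6.262 79.540
4 2.035 5.072 103.469
final: 103.469 8.974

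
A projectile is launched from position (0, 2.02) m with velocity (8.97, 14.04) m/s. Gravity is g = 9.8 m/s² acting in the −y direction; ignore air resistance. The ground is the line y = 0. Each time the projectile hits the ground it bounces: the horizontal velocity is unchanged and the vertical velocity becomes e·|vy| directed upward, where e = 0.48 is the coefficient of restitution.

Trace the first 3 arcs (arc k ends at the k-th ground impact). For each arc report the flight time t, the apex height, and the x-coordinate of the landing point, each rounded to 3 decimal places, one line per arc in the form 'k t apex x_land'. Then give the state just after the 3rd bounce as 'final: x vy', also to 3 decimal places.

1 3.003 12.077 26.933
2 1.507 2.783 40.452
3 0.723 0.641 46.942
final: 46.942 1.702

Arc 1: start y=2.020, vy=14.040 → t=3.003, apex=12.077, x_land=26.933, impact vy=-15.385
  bounce: vy ← 0.48·15.385 = 7.385
Arc 2: start y=0.000, vy=7.385 → t=1.507, apex=2.783, x_land=40.452, impact vy=-7.385
  bounce: vy ← 0.48·7.385 = 3.545
Arc 3: start y=0.000, vy=3.545 → t=0.723, apex=0.641, x_land=46.942, impact vy=-3.545
  bounce: vy ← 0.48·3.545 = 1.702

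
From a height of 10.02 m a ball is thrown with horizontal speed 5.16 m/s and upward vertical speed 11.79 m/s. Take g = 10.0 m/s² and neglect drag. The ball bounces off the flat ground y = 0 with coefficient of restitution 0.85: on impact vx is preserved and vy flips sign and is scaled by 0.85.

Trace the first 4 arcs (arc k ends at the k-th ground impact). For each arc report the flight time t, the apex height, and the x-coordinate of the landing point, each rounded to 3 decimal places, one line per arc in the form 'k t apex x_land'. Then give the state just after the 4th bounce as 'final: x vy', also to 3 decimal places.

Arc 1: start y=10.020, vy=11.790 → t=3.021, apex=16.970, x_land=15.590, impact vy=-18.423
  bounce: vy ← 0.85·18.423 = 15.659
Arc 2: start y=0.000, vy=15.659 → t=3.132, apex=12.261, x_land=31.750, impact vy=-15.659
  bounce: vy ← 0.85·15.659 = 13.311
Arc 3: start y=0.000, vy=13.311 → t=2.662, apex=8.859, x_land=45.487, impact vy=-13.311
  bounce: vy ← 0.85·13.311 = 11.314
Arc 4: start y=0.000, vy=11.314 → t=2.263, apex=6.400, x_land=57.163, impact vy=-11.314
  bounce: vy ← 0.85·11.314 = 9.617

1 3.021 16.970 15.590
2 3.132 12.261 31.750
3 2.662 8.859 45.487
4 2.263 6.400 57.163
final: 57.163 9.617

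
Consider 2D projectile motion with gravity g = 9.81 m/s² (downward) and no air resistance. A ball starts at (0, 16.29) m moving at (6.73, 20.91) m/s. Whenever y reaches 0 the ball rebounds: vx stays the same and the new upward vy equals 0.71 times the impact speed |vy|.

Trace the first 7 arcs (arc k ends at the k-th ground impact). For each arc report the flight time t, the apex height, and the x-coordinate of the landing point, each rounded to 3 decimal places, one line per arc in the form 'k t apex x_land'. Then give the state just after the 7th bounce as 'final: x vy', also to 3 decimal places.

Arc 1: start y=16.290, vy=20.910 → t=4.936, apex=38.575, x_land=33.218, impact vy=-27.511
  bounce: vy ← 0.71·27.511 = 19.533
Arc 2: start y=0.000, vy=19.533 → t=3.982, apex=19.446, x_land=60.018, impact vy=-19.533
  bounce: vy ← 0.71·19.533 = 13.868
Arc 3: start y=0.000, vy=13.868 → t=2.827, apex=9.803, x_land=79.046, impact vy=-13.868
  bounce: vy ← 0.71·13.868 = 9.846
Arc 4: start y=0.000, vy=9.846 → t=2.007, apex=4.941, x_land=92.556, impact vy=-9.846
  bounce: vy ← 0.71·9.846 = 6.991
Arc 5: start y=0.000, vy=6.991 → t=1.425, apex=2.491, x_land=102.148, impact vy=-6.991
  bounce: vy ← 0.71·6.991 = 4.964
Arc 6: start y=0.000, vy=4.964 → t=1.012, apex=1.256, x_land=108.959, impact vy=-4.964
  bounce: vy ← 0.71·4.964 = 3.524
Arc 7: start y=0.000, vy=3.524 → t=0.718, apex=0.633, x_land=113.794, impact vy=-3.524
  bounce: vy ← 0.71·3.524 = 2.502

1 4.936 38.575 33.218
2 3.982 19.446 60.018
3 2.827 9.803 79.046
4 2.007 4.941 92.556
5 1.425 2.491 102.148
6 1.012 1.256 108.959
7 0.718 0.633 113.794
final: 113.794 2.502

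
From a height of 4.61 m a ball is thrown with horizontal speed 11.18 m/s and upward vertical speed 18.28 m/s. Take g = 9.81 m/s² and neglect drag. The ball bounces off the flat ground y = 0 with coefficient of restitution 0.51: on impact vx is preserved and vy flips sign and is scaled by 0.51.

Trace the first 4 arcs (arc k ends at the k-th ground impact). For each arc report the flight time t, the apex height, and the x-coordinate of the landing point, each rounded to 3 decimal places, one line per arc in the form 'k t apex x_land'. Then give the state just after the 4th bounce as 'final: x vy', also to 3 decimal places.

Arc 1: start y=4.610, vy=18.280 → t=3.964, apex=21.642, x_land=44.317, impact vy=-20.606
  bounce: vy ← 0.51·20.606 = 10.509
Arc 2: start y=0.000, vy=10.509 → t=2.143, apex=5.629, x_land=68.270, impact vy=-10.509
  bounce: vy ← 0.51·10.509 = 5.360
Arc 3: start y=0.000, vy=5.360 → t=1.093, apex=1.464, x_land=80.486, impact vy=-5.360
  bounce: vy ← 0.51·5.360 = 2.733
Arc 4: start y=0.000, vy=2.733 → t=0.557, apex=0.381, x_land=86.716, impact vy=-2.733
  bounce: vy ← 0.51·2.733 = 1.394

1 3.964 21.642 44.317
2 2.143 5.629 68.270
3 1.093 1.464 80.486
4 0.557 0.381 86.716
final: 86.716 1.394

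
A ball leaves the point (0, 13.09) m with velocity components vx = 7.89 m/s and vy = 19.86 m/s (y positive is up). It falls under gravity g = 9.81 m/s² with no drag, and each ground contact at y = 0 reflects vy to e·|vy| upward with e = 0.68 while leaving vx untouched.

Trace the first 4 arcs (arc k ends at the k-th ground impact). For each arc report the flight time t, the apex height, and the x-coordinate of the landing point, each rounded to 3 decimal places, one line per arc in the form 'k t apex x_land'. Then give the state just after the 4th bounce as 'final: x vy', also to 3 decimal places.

1 4.626 33.193 36.498
2 3.538 15.348 64.412
3 2.406 7.097 83.393
4 1.636 3.282 96.300
final: 96.300 5.456

Arc 1: start y=13.090, vy=19.860 → t=4.626, apex=33.193, x_land=36.498, impact vy=-25.520
  bounce: vy ← 0.68·25.520 = 17.353
Arc 2: start y=0.000, vy=17.353 → t=3.538, apex=15.348, x_land=64.412, impact vy=-17.353
  bounce: vy ← 0.68·17.353 = 11.800
Arc 3: start y=0.000, vy=11.800 → t=2.406, apex=7.097, x_land=83.393, impact vy=-11.800
  bounce: vy ← 0.68·11.800 = 8.024
Arc 4: start y=0.000, vy=8.024 → t=1.636, apex=3.282, x_land=96.300, impact vy=-8.024
  bounce: vy ← 0.68·8.024 = 5.456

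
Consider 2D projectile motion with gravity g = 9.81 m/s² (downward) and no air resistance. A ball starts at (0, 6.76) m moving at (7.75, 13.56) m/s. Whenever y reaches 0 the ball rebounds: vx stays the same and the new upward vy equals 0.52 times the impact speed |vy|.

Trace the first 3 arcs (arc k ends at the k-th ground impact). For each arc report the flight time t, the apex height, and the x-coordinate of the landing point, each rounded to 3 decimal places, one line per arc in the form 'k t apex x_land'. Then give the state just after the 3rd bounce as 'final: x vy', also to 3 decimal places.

1 3.196 16.132 24.767
2 1.886 4.362 39.384
3 0.981 1.179 46.985
final: 46.985 2.501

Arc 1: start y=6.760, vy=13.560 → t=3.196, apex=16.132, x_land=24.767, impact vy=-17.791
  bounce: vy ← 0.52·17.791 = 9.251
Arc 2: start y=0.000, vy=9.251 → t=1.886, apex=4.362, x_land=39.384, impact vy=-9.251
  bounce: vy ← 0.52·9.251 = 4.811
Arc 3: start y=0.000, vy=4.811 → t=0.981, apex=1.179, x_land=46.985, impact vy=-4.811
  bounce: vy ← 0.52·4.811 = 2.501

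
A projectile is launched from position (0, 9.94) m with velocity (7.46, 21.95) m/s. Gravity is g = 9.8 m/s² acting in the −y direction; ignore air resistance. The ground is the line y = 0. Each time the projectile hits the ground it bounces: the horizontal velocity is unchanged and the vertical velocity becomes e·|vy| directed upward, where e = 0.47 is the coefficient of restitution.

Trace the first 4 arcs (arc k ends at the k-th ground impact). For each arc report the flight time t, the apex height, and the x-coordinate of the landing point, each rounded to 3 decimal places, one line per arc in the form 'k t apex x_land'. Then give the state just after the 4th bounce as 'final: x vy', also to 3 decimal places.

1 4.894 34.522 36.510
2 2.495 7.626 55.123
3 1.173 1.685 63.871
4 0.551 0.372 67.983
final: 67.983 1.269

Arc 1: start y=9.940, vy=21.950 → t=4.894, apex=34.522, x_land=36.510, impact vy=-26.012
  bounce: vy ← 0.47·26.012 = 12.226
Arc 2: start y=0.000, vy=12.226 → t=2.495, apex=7.626, x_land=55.123, impact vy=-12.226
  bounce: vy ← 0.47·12.226 = 5.746
Arc 3: start y=0.000, vy=5.746 → t=1.173, apex=1.685, x_land=63.871, impact vy=-5.746
  bounce: vy ← 0.47·5.746 = 2.701
Arc 4: start y=0.000, vy=2.701 → t=0.551, apex=0.372, x_land=67.983, impact vy=-2.701
  bounce: vy ← 0.47·2.701 = 1.269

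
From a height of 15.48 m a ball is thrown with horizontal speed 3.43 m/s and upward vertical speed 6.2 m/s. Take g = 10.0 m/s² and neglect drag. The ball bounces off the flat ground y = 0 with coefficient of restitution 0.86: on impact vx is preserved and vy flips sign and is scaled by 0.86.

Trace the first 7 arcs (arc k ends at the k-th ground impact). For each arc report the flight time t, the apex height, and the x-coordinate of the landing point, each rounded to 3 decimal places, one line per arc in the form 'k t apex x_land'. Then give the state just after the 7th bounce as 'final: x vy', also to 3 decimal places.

1 2.486 17.402 8.526
2 3.209 12.871 19.532
3 2.760 9.519 28.997
4 2.373 7.040 37.137
5 2.041 5.207 44.138
6 1.755 3.851 50.158
7 1.510 2.848 55.336
final: 55.336 6.491

Arc 1: start y=15.480, vy=6.200 → t=2.486, apex=17.402, x_land=8.526, impact vy=-18.656
  bounce: vy ← 0.86·18.656 = 16.044
Arc 2: start y=0.000, vy=16.044 → t=3.209, apex=12.871, x_land=19.532, impact vy=-16.044
  bounce: vy ← 0.86·16.044 = 13.798
Arc 3: start y=0.000, vy=13.798 → t=2.760, apex=9.519, x_land=28.997, impact vy=-13.798
  bounce: vy ← 0.86·13.798 = 11.866
Arc 4: start y=0.000, vy=11.866 → t=2.373, apex=7.040, x_land=37.137, impact vy=-11.866
  bounce: vy ← 0.86·11.866 = 10.205
Arc 5: start y=0.000, vy=10.205 → t=2.041, apex=5.207, x_land=44.138, impact vy=-10.205
  bounce: vy ← 0.86·10.205 = 8.776
Arc 6: start y=0.000, vy=8.776 → t=1.755, apex=3.851, x_land=50.158, impact vy=-8.776
  bounce: vy ← 0.86·8.776 = 7.548
Arc 7: start y=0.000, vy=7.548 → t=1.510, apex=2.848, x_land=55.336, impact vy=-7.548
  bounce: vy ← 0.86·7.548 = 6.491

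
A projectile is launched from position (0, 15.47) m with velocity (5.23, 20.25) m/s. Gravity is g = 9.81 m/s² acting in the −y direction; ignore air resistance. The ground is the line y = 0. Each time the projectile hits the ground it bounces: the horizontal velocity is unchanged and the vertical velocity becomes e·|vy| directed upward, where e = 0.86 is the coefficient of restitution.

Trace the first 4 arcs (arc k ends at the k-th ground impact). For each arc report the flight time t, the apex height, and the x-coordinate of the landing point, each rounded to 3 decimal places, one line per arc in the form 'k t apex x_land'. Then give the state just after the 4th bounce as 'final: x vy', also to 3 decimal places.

Arc 1: start y=15.470, vy=20.250 → t=4.787, apex=36.370, x_land=25.037, impact vy=-26.713
  bounce: vy ← 0.86·26.713 = 22.973
Arc 2: start y=0.000, vy=22.973 → t=4.684, apex=26.899, x_land=49.533, impact vy=-22.973
  bounce: vy ← 0.86·22.973 = 19.757
Arc 3: start y=0.000, vy=19.757 → t=4.028, apex=19.895, x_land=70.599, impact vy=-19.757
  bounce: vy ← 0.86·19.757 = 16.991
Arc 4: start y=0.000, vy=16.991 → t=3.464, apex=14.714, x_land=88.715, impact vy=-16.991
  bounce: vy ← 0.86·16.991 = 14.612

1 4.787 36.370 25.037
2 4.684 26.899 49.533
3 4.028 19.895 70.599
4 3.464 14.714 88.715
final: 88.715 14.612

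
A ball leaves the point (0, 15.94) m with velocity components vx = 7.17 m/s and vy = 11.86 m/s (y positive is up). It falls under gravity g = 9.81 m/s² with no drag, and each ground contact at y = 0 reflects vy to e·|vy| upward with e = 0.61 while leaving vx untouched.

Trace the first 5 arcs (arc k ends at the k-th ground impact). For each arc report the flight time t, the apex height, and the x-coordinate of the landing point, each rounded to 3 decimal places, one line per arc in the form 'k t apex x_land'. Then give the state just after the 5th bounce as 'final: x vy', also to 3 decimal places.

1 3.380 23.109 24.231
2 2.648 8.599 43.218
3 1.615 3.200 54.800
4 0.985 1.191 61.865
5 0.601 0.443 66.175
final: 66.175 1.798

Arc 1: start y=15.940, vy=11.860 → t=3.380, apex=23.109, x_land=24.231, impact vy=-21.293
  bounce: vy ← 0.61·21.293 = 12.989
Arc 2: start y=0.000, vy=12.989 → t=2.648, apex=8.599, x_land=43.218, impact vy=-12.989
  bounce: vy ← 0.61·12.989 = 7.923
Arc 3: start y=0.000, vy=7.923 → t=1.615, apex=3.200, x_land=54.800, impact vy=-7.923
  bounce: vy ← 0.61·7.923 = 4.833
Arc 4: start y=0.000, vy=4.833 → t=0.985, apex=1.191, x_land=61.865, impact vy=-4.833
  bounce: vy ← 0.61·4.833 = 2.948
Arc 5: start y=0.000, vy=2.948 → t=0.601, apex=0.443, x_land=66.175, impact vy=-2.948
  bounce: vy ← 0.61·2.948 = 1.798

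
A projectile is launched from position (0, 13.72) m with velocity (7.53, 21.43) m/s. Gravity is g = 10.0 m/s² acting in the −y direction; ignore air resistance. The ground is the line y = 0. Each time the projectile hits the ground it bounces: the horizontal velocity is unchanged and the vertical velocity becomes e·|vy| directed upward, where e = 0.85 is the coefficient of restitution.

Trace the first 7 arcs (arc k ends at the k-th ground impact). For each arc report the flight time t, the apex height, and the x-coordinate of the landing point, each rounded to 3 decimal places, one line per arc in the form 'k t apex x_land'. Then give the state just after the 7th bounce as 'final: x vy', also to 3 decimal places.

Arc 1: start y=13.720, vy=21.430 → t=4.852, apex=36.682, x_land=36.532, impact vy=-27.086
  bounce: vy ← 0.85·27.086 = 23.023
Arc 2: start y=0.000, vy=23.023 → t=4.605, apex=26.503, x_land=71.205, impact vy=-23.023
  bounce: vy ← 0.85·23.023 = 19.570
Arc 3: start y=0.000, vy=19.570 → t=3.914, apex=19.148, x_land=100.677, impact vy=-19.570
  bounce: vy ← 0.85·19.570 = 16.634
Arc 4: start y=0.000, vy=16.634 → t=3.327, apex=13.835, x_land=125.728, impact vy=-16.634
  bounce: vy ← 0.85·16.634 = 14.139
Arc 5: start y=0.000, vy=14.139 → t=2.828, apex=9.996, x_land=147.021, impact vy=-14.139
  bounce: vy ← 0.85·14.139 = 12.018
Arc 6: start y=0.000, vy=12.018 → t=2.404, apex=7.222, x_land=165.120, impact vy=-12.018
  bounce: vy ← 0.85·12.018 = 10.215
Arc 7: start y=0.000, vy=10.215 → t=2.043, apex=5.218, x_land=180.505, impact vy=-10.215
  bounce: vy ← 0.85·10.215 = 8.683

1 4.852 36.682 36.532
2 4.605 26.503 71.205
3 3.914 19.148 100.677
4 3.327 13.835 125.728
5 2.828 9.996 147.021
6 2.404 7.222 165.120
7 2.043 5.218 180.505
final: 180.505 8.683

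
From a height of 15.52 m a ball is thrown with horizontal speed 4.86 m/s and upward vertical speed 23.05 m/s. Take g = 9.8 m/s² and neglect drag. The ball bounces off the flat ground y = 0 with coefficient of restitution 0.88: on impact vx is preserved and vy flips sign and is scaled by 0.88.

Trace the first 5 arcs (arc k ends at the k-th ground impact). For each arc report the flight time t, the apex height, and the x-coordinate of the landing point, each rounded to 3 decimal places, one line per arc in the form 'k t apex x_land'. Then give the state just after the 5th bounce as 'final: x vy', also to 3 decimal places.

1 5.302 42.627 25.765
2 5.191 33.011 50.994
3 4.568 25.563 73.195
4 4.020 19.796 92.732
5 3.538 15.330 109.925
final: 109.925 15.254

Arc 1: start y=15.520, vy=23.050 → t=5.302, apex=42.627, x_land=25.765, impact vy=-28.905
  bounce: vy ← 0.88·28.905 = 25.436
Arc 2: start y=0.000, vy=25.436 → t=5.191, apex=33.011, x_land=50.994, impact vy=-25.436
  bounce: vy ← 0.88·25.436 = 22.384
Arc 3: start y=0.000, vy=22.384 → t=4.568, apex=25.563, x_land=73.195, impact vy=-22.384
  bounce: vy ← 0.88·22.384 = 19.698
Arc 4: start y=0.000, vy=19.698 → t=4.020, apex=19.796, x_land=92.732, impact vy=-19.698
  bounce: vy ← 0.88·19.698 = 17.334
Arc 5: start y=0.000, vy=17.334 → t=3.538, apex=15.330, x_land=109.925, impact vy=-17.334
  bounce: vy ← 0.88·17.334 = 15.254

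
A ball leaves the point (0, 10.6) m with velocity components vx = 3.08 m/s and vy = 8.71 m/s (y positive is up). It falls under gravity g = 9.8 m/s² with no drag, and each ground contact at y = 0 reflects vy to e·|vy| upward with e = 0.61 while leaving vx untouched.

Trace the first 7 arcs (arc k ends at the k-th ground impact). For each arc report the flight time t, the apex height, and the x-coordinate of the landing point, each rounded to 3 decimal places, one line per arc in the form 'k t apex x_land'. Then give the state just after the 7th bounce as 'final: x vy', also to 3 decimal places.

Arc 1: start y=10.600, vy=8.710 → t=2.607, apex=14.471, x_land=8.030, impact vy=-16.841
  bounce: vy ← 0.61·16.841 = 10.273
Arc 2: start y=0.000, vy=10.273 → t=2.097, apex=5.385, x_land=14.488, impact vy=-10.273
  bounce: vy ← 0.61·10.273 = 6.267
Arc 3: start y=0.000, vy=6.267 → t=1.279, apex=2.004, x_land=18.427, impact vy=-6.267
  bounce: vy ← 0.61·6.267 = 3.823
Arc 4: start y=0.000, vy=3.823 → t=0.780, apex=0.746, x_land=20.830, impact vy=-3.823
  bounce: vy ← 0.61·3.823 = 2.332
Arc 5: start y=0.000, vy=2.332 → t=0.476, apex=0.277, x_land=22.295, impact vy=-2.332
  bounce: vy ← 0.61·2.332 = 1.422
Arc 6: start y=0.000, vy=1.422 → t=0.290, apex=0.103, x_land=23.189, impact vy=-1.422
  bounce: vy ← 0.61·1.422 = 0.868
Arc 7: start y=0.000, vy=0.868 → t=0.177, apex=0.038, x_land=23.735, impact vy=-0.868
  bounce: vy ← 0.61·0.868 = 0.529

1 2.607 14.471 8.030
2 2.097 5.385 14.488
3 1.279 2.004 18.427
4 0.780 0.746 20.830
5 0.476 0.277 22.295
6 0.290 0.103 23.189
7 0.177 0.038 23.735
final: 23.735 0.529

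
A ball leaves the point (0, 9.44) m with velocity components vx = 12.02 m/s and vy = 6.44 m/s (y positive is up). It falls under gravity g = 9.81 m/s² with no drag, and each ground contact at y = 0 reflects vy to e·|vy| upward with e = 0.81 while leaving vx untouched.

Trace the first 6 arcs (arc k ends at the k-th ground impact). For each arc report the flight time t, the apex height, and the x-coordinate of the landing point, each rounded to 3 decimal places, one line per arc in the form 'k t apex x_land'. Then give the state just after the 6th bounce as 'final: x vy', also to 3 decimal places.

Arc 1: start y=9.440, vy=6.440 → t=2.191, apex=11.554, x_land=26.339, impact vy=-15.056
  bounce: vy ← 0.81·15.056 = 12.195
Arc 2: start y=0.000, vy=12.195 → t=2.486, apex=7.580, x_land=56.224, impact vy=-12.195
  bounce: vy ← 0.81·12.195 = 9.878
Arc 3: start y=0.000, vy=9.878 → t=2.014, apex=4.974, x_land=80.432, impact vy=-9.878
  bounce: vy ← 0.81·9.878 = 8.001
Arc 4: start y=0.000, vy=8.001 → t=1.631, apex=3.263, x_land=100.040, impact vy=-8.001
  bounce: vy ← 0.81·8.001 = 6.481
Arc 5: start y=0.000, vy=6.481 → t=1.321, apex=2.141, x_land=115.922, impact vy=-6.481
  bounce: vy ← 0.81·6.481 = 5.250
Arc 6: start y=0.000, vy=5.250 → t=1.070, apex=1.405, x_land=128.787, impact vy=-5.250
  bounce: vy ← 0.81·5.250 = 4.252

1 2.191 11.554 26.339
2 2.486 7.580 56.224
3 2.014 4.974 80.432
4 1.631 3.263 100.040
5 1.321 2.141 115.922
6 1.070 1.405 128.787
final: 128.787 4.252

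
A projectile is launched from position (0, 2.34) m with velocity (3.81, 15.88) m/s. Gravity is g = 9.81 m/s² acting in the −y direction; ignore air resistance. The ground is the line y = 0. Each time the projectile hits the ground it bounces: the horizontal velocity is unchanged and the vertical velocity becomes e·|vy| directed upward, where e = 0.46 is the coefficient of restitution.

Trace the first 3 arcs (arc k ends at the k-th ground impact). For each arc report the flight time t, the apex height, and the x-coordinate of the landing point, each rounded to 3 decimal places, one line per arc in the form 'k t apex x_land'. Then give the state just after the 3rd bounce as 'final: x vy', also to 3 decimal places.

1 3.379 15.193 12.873
2 1.619 3.215 19.042
3 0.745 0.680 21.880
final: 21.880 1.681

Arc 1: start y=2.340, vy=15.880 → t=3.379, apex=15.193, x_land=12.873, impact vy=-17.265
  bounce: vy ← 0.46·17.265 = 7.942
Arc 2: start y=0.000, vy=7.942 → t=1.619, apex=3.215, x_land=19.042, impact vy=-7.942
  bounce: vy ← 0.46·7.942 = 3.653
Arc 3: start y=0.000, vy=3.653 → t=0.745, apex=0.680, x_land=21.880, impact vy=-3.653
  bounce: vy ← 0.46·3.653 = 1.681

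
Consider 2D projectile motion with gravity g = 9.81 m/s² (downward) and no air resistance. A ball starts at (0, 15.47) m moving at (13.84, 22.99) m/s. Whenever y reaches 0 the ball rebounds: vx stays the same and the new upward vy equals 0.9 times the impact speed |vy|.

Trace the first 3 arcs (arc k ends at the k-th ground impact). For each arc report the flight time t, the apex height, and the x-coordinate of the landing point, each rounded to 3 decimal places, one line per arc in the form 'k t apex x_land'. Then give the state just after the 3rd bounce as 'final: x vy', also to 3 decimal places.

Arc 1: start y=15.470, vy=22.990 → t=5.284, apex=42.409, x_land=73.130, impact vy=-28.845
  bounce: vy ← 0.9·28.845 = 25.961
Arc 2: start y=0.000, vy=25.961 → t=5.293, apex=34.351, x_land=146.381, impact vy=-25.961
  bounce: vy ← 0.9·25.961 = 23.365
Arc 3: start y=0.000, vy=23.365 → t=4.763, apex=27.824, x_land=212.308, impact vy=-23.365
  bounce: vy ← 0.9·23.365 = 21.028

1 5.284 42.409 73.130
2 5.293 34.351 146.381
3 4.763 27.824 212.308
final: 212.308 21.028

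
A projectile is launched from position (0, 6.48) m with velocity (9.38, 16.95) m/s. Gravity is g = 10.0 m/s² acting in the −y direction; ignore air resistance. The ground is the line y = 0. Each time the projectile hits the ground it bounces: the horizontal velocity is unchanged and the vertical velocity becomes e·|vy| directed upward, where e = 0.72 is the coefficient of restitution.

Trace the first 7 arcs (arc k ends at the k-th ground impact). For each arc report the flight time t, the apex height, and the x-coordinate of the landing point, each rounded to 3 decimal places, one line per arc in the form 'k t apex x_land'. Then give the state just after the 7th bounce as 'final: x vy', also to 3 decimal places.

1 3.737 20.845 35.051
2 2.940 10.806 62.631
3 2.117 5.602 82.488
4 1.524 2.904 96.785
5 1.097 1.505 107.079
6 0.790 0.780 114.490
7 0.569 0.405 119.827
final: 119.827 2.048

Arc 1: start y=6.480, vy=16.950 → t=3.737, apex=20.845, x_land=35.051, impact vy=-20.418
  bounce: vy ← 0.72·20.418 = 14.701
Arc 2: start y=0.000, vy=14.701 → t=2.940, apex=10.806, x_land=62.631, impact vy=-14.701
  bounce: vy ← 0.72·14.701 = 10.585
Arc 3: start y=0.000, vy=10.585 → t=2.117, apex=5.602, x_land=82.488, impact vy=-10.585
  bounce: vy ← 0.72·10.585 = 7.621
Arc 4: start y=0.000, vy=7.621 → t=1.524, apex=2.904, x_land=96.785, impact vy=-7.621
  bounce: vy ← 0.72·7.621 = 5.487
Arc 5: start y=0.000, vy=5.487 → t=1.097, apex=1.505, x_land=107.079, impact vy=-5.487
  bounce: vy ← 0.72·5.487 = 3.951
Arc 6: start y=0.000, vy=3.951 → t=0.790, apex=0.780, x_land=114.490, impact vy=-3.951
  bounce: vy ← 0.72·3.951 = 2.845
Arc 7: start y=0.000, vy=2.845 → t=0.569, apex=0.405, x_land=119.827, impact vy=-2.845
  bounce: vy ← 0.72·2.845 = 2.048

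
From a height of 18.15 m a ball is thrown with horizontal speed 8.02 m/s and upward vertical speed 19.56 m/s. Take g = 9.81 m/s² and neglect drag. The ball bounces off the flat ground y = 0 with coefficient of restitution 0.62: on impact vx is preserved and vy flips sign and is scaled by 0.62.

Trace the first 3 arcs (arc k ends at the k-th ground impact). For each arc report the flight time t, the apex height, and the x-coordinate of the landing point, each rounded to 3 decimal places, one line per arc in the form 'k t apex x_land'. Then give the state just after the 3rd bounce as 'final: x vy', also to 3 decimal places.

1 4.764 37.650 38.211
2 3.435 14.473 65.763
3 2.130 5.563 82.846
final: 82.846 6.478

Arc 1: start y=18.150, vy=19.560 → t=4.764, apex=37.650, x_land=38.211, impact vy=-27.179
  bounce: vy ← 0.62·27.179 = 16.851
Arc 2: start y=0.000, vy=16.851 → t=3.435, apex=14.473, x_land=65.763, impact vy=-16.851
  bounce: vy ← 0.62·16.851 = 10.448
Arc 3: start y=0.000, vy=10.448 → t=2.130, apex=5.563, x_land=82.846, impact vy=-10.448
  bounce: vy ← 0.62·10.448 = 6.478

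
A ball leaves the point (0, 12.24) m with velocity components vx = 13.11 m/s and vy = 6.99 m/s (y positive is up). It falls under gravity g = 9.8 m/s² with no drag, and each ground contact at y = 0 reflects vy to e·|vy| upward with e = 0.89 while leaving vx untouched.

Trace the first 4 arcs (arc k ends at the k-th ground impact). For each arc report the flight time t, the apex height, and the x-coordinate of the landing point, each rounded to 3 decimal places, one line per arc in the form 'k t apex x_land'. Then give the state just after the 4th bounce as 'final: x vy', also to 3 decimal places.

1 2.447 14.733 32.083
2 3.086 11.670 72.547
3 2.747 9.244 108.560
4 2.445 7.322 140.612
final: 140.612 10.662

Arc 1: start y=12.240, vy=6.990 → t=2.447, apex=14.733, x_land=32.083, impact vy=-16.993
  bounce: vy ← 0.89·16.993 = 15.124
Arc 2: start y=0.000, vy=15.124 → t=3.086, apex=11.670, x_land=72.547, impact vy=-15.124
  bounce: vy ← 0.89·15.124 = 13.460
Arc 3: start y=0.000, vy=13.460 → t=2.747, apex=9.244, x_land=108.560, impact vy=-13.460
  bounce: vy ← 0.89·13.460 = 11.980
Arc 4: start y=0.000, vy=11.980 → t=2.445, apex=7.322, x_land=140.612, impact vy=-11.980
  bounce: vy ← 0.89·11.980 = 10.662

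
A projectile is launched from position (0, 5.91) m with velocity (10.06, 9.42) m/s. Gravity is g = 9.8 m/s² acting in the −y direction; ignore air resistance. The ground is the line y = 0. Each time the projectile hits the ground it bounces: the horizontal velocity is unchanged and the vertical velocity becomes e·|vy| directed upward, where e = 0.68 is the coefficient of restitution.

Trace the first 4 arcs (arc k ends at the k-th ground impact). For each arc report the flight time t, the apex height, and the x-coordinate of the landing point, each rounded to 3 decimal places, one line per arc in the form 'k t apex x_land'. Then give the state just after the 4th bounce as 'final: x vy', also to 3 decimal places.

1 2.421 10.437 24.352
2 1.985 4.826 44.320
3 1.350 2.232 57.898
4 0.918 1.032 67.132
final: 67.132 3.058

Arc 1: start y=5.910, vy=9.420 → t=2.421, apex=10.437, x_land=24.352, impact vy=-14.303
  bounce: vy ← 0.68·14.303 = 9.726
Arc 2: start y=0.000, vy=9.726 → t=1.985, apex=4.826, x_land=44.320, impact vy=-9.726
  bounce: vy ← 0.68·9.726 = 6.614
Arc 3: start y=0.000, vy=6.614 → t=1.350, apex=2.232, x_land=57.898, impact vy=-6.614
  bounce: vy ← 0.68·6.614 = 4.497
Arc 4: start y=0.000, vy=4.497 → t=0.918, apex=1.032, x_land=67.132, impact vy=-4.497
  bounce: vy ← 0.68·4.497 = 3.058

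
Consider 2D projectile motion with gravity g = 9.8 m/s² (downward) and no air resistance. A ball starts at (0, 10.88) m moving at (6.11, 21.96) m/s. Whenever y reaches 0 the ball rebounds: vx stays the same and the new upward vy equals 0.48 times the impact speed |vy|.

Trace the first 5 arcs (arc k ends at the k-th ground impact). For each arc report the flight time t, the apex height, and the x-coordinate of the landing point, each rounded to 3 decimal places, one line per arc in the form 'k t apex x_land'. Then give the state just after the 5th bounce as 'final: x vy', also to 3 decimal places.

Arc 1: start y=10.880, vy=21.960 → t=4.932, apex=35.484, x_land=30.134, impact vy=-26.372
  bounce: vy ← 0.48·26.372 = 12.659
Arc 2: start y=0.000, vy=12.659 → t=2.583, apex=8.176, x_land=45.918, impact vy=-12.659
  bounce: vy ← 0.48·12.659 = 6.076
Arc 3: start y=0.000, vy=6.076 → t=1.240, apex=1.884, x_land=53.495, impact vy=-6.076
  bounce: vy ← 0.48·6.076 = 2.917
Arc 4: start y=0.000, vy=2.917 → t=0.595, apex=0.434, x_land=57.131, impact vy=-2.917
  bounce: vy ← 0.48·2.917 = 1.400
Arc 5: start y=0.000, vy=1.400 → t=0.286, apex=0.100, x_land=58.877, impact vy=-1.400
  bounce: vy ← 0.48·1.400 = 0.672

1 4.932 35.484 30.134
2 2.583 8.176 45.918
3 1.240 1.884 53.495
4 0.595 0.434 57.131
5 0.286 0.100 58.877
final: 58.877 0.672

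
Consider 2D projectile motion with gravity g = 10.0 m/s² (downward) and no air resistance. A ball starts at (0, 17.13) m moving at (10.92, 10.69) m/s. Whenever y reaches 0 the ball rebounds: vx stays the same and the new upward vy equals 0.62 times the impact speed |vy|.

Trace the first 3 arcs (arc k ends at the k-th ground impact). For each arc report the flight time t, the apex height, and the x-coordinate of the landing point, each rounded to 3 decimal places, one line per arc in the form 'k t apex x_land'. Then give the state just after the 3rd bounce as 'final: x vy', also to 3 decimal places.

Arc 1: start y=17.130, vy=10.690 → t=3.206, apex=22.844, x_land=35.015, impact vy=-21.375
  bounce: vy ← 0.62·21.375 = 13.252
Arc 2: start y=0.000, vy=13.252 → t=2.650, apex=8.781, x_land=63.958, impact vy=-13.252
  bounce: vy ← 0.62·13.252 = 8.216
Arc 3: start y=0.000, vy=8.216 → t=1.643, apex=3.375, x_land=81.902, impact vy=-8.216
  bounce: vy ← 0.62·8.216 = 5.094

1 3.206 22.844 35.015
2 2.650 8.781 63.958
3 1.643 3.375 81.902
final: 81.902 5.094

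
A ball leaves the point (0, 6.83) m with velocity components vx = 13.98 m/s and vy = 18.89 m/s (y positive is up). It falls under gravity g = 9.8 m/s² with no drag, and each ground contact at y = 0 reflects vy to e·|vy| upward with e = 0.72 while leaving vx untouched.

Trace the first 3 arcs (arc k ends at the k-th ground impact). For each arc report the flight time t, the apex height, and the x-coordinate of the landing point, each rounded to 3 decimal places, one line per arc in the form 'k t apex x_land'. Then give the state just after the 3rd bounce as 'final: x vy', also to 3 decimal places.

1 4.188 25.036 58.547
2 3.255 12.979 104.052
3 2.344 6.728 136.815
final: 136.815 8.268

Arc 1: start y=6.830, vy=18.890 → t=4.188, apex=25.036, x_land=58.547, impact vy=-22.152
  bounce: vy ← 0.72·22.152 = 15.949
Arc 2: start y=0.000, vy=15.949 → t=3.255, apex=12.979, x_land=104.052, impact vy=-15.949
  bounce: vy ← 0.72·15.949 = 11.483
Arc 3: start y=0.000, vy=11.483 → t=2.344, apex=6.728, x_land=136.815, impact vy=-11.483
  bounce: vy ← 0.72·11.483 = 8.268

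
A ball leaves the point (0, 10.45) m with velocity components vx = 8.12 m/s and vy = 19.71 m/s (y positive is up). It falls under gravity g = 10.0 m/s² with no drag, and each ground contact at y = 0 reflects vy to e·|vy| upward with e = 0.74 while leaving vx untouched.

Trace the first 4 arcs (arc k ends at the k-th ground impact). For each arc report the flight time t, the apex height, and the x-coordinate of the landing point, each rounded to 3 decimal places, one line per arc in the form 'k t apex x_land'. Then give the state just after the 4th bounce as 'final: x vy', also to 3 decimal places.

Arc 1: start y=10.450, vy=19.710 → t=4.415, apex=29.874, x_land=35.853, impact vy=-24.443
  bounce: vy ← 0.74·24.443 = 18.088
Arc 2: start y=0.000, vy=18.088 → t=3.618, apex=16.359, x_land=65.228, impact vy=-18.088
  bounce: vy ← 0.74·18.088 = 13.385
Arc 3: start y=0.000, vy=13.385 → t=2.677, apex=8.958, x_land=86.965, impact vy=-13.385
  bounce: vy ← 0.74·13.385 = 9.905
Arc 4: start y=0.000, vy=9.905 → t=1.981, apex=4.906, x_land=103.051, impact vy=-9.905
  bounce: vy ← 0.74·9.905 = 7.330

1 4.415 29.874 35.853
2 3.618 16.359 65.228
3 2.677 8.958 86.965
4 1.981 4.906 103.051
final: 103.051 7.330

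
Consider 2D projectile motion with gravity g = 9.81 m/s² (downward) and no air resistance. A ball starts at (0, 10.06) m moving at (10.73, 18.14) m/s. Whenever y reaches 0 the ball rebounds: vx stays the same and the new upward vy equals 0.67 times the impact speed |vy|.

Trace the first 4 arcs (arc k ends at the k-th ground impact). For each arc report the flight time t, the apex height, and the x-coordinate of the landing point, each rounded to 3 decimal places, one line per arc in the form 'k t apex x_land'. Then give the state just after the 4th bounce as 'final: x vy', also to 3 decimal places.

1 4.188 26.832 44.937
2 3.134 12.045 78.566
3 2.100 5.407 101.097
4 1.407 2.427 116.193
final: 116.193 4.624

Arc 1: start y=10.060, vy=18.140 → t=4.188, apex=26.832, x_land=44.937, impact vy=-22.944
  bounce: vy ← 0.67·22.944 = 15.373
Arc 2: start y=0.000, vy=15.373 → t=3.134, apex=12.045, x_land=78.566, impact vy=-15.373
  bounce: vy ← 0.67·15.373 = 10.300
Arc 3: start y=0.000, vy=10.300 → t=2.100, apex=5.407, x_land=101.097, impact vy=-10.300
  bounce: vy ← 0.67·10.300 = 6.901
Arc 4: start y=0.000, vy=6.901 → t=1.407, apex=2.427, x_land=116.193, impact vy=-6.901
  bounce: vy ← 0.67·6.901 = 4.624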